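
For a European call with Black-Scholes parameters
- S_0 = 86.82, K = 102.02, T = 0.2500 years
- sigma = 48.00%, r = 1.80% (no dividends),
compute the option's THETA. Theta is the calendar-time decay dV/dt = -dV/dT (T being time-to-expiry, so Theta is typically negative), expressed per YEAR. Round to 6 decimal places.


d1 = -0.5334660943; d2 = -0.7734660943
phi(d1) = 0.3460293884; exp(-qT) = 1.0000000000; exp(-rT) = 0.9955101098
Theta = -S*exp(-qT)*phi(d1)*sigma/(2*sqrt(T)) - r*K*exp(-rT)*N(d2) + q*S*exp(-qT)*N(d1)
N(d1) = 0.2968554878; N(d2) = 0.2196232936; sqrt(T) = 0.5000000000
Term 1 = -86.8200 * 1.0000000000 * 0.3460293884 * 0.4800 / (2 * 0.5000000000) = -14.4202903204
Term 2 = -0.0180 * 102.0200 * 0.9955101098 * 0.2196232936 = -0.4014966254
Term 3 = 0 (no dividend yield, q = 0)
Theta = -14.4202903204 + (-0.4014966254) + (0.0000000000) = -14.821787

Answer: Theta = -14.821787


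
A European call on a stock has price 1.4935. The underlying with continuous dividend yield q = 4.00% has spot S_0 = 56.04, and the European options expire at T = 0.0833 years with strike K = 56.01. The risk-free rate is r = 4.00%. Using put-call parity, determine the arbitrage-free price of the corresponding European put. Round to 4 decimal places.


Answer: Put price = 1.4636

Derivation:
Put-call parity: C - P = S_0 * exp(-qT) - K * exp(-rT).
S_0 * exp(-qT) = 56.0400 * 0.99667354 = 55.85358546
K * exp(-rT) = 56.0100 * 0.99667354 = 55.82368525
P = C - S*exp(-qT) + K*exp(-rT)
P = 1.4935 - 55.85358546 + 55.82368525 = 1.4636


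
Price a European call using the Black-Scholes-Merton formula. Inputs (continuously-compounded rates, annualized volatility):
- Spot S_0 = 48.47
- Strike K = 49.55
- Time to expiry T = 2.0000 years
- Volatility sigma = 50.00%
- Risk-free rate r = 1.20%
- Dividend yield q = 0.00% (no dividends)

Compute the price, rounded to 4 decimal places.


Answer: Price = 13.4280

Derivation:
d1 = (ln(S/K) + (r - q + 0.5*sigma^2) * T) / (sigma * sqrt(T)) = 0.35632919
d2 = d1 - sigma * sqrt(T) = -0.35077759
exp(-rT) = 0.97628571; exp(-qT) = 1.00000000
C = S_0 * exp(-qT) * N(d1) - K * exp(-rT) * N(d2)
N(d1) = 0.63920298; N(d2) = 0.36287761
C = 48.4700 * 1.00000000 * 0.63920298 - 49.5500 * 0.97628571 * 0.36287761 = 13.4280


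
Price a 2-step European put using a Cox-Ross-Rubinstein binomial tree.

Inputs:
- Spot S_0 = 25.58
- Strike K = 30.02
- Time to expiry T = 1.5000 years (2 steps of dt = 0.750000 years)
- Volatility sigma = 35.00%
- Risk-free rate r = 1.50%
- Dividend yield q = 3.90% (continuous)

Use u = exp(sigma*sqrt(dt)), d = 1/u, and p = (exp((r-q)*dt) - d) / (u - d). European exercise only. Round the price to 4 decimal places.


Answer: Price = V(0,0) = 7.8114

Derivation:
dt = T/N = 0.750000
u = exp(sigma*sqrt(dt)) = 1.354062; d = 1/u = 0.738519
p = (exp((r-q)*dt) - d) / (u - d) = 0.395817
Discount per step: exp(-r*dt) = 0.988813
Stock lattice S(k, i) with i counting down-moves:
  k=0: S(0,0) = 25.5800
  k=1: S(1,0) = 34.6369; S(1,1) = 18.8913
  k=2: S(2,0) = 46.9005; S(2,1) = 25.5800; S(2,2) = 13.9516
Terminal payoffs V(N, i) = max(K - S_T, 0):
  V(2,0) = 0.000000; V(2,1) = 4.440000; V(2,2) = 16.068417
Backward induction: V(k, i) = exp(-r*dt) * [p * V(k+1, i) + (1-p) * V(k+1, i+1)].
  V(1,0) = exp(-r*dt) * [p*0.000000 + (1-p)*4.440000] = 2.652564
  V(1,1) = exp(-r*dt) * [p*4.440000 + (1-p)*16.068417] = 11.337428
  V(0,0) = exp(-r*dt) * [p*2.652564 + (1-p)*11.337428] = 7.811438


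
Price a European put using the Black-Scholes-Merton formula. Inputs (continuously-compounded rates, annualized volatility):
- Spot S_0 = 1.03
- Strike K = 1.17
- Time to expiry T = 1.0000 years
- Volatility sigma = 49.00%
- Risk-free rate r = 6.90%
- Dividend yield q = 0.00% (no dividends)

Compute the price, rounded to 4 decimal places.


d1 = (ln(S/K) + (r - q + 0.5*sigma^2) * T) / (sigma * sqrt(T)) = 0.12572460
d2 = d1 - sigma * sqrt(T) = -0.36427540
exp(-rT) = 0.93332668; exp(-qT) = 1.00000000
P = K * exp(-rT) * N(-d2) - S_0 * exp(-qT) * N(-d1)
N(-d1) = 0.44997496; N(-d2) = 0.64217382
P = 1.1700 * 0.93332668 * 0.64217382 - 1.0300 * 1.00000000 * 0.44997496 = 0.2378

Answer: Price = 0.2378


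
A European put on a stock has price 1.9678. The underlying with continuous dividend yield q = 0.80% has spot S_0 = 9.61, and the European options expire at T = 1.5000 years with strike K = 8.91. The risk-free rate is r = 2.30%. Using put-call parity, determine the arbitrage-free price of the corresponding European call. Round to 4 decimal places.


Answer: Call price = 2.8553

Derivation:
Put-call parity: C - P = S_0 * exp(-qT) - K * exp(-rT).
S_0 * exp(-qT) = 9.6100 * 0.98807171 = 9.49536916
K * exp(-rT) = 8.9100 * 0.96608834 = 8.60784711
C = P + S*exp(-qT) - K*exp(-rT)
C = 1.9678 + 9.49536916 - 8.60784711 = 2.8553


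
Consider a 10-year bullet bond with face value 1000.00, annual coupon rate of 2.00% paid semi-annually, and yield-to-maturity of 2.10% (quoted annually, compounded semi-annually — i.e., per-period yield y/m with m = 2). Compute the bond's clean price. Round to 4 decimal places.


Coupon per period c = face * coupon_rate / m = 10.000000
Periods per year m = 2; per-period yield y/m = 0.010500
Number of cashflows N = 20
Cashflows (t years, CF_t, discount factor 1/(1+y/m)^(m*t), PV):
  t = 0.5000: CF_t = 10.000000, DF = 0.989609, PV = 9.896091
  t = 1.0000: CF_t = 10.000000, DF = 0.979326, PV = 9.793262
  t = 1.5000: CF_t = 10.000000, DF = 0.969150, PV = 9.691501
  t = 2.0000: CF_t = 10.000000, DF = 0.959080, PV = 9.590798
  t = 2.5000: CF_t = 10.000000, DF = 0.949114, PV = 9.491141
  t = 3.0000: CF_t = 10.000000, DF = 0.939252, PV = 9.392519
  t = 3.5000: CF_t = 10.000000, DF = 0.929492, PV = 9.294923
  t = 4.0000: CF_t = 10.000000, DF = 0.919834, PV = 9.198340
  t = 4.5000: CF_t = 10.000000, DF = 0.910276, PV = 9.102761
  t = 5.0000: CF_t = 10.000000, DF = 0.900818, PV = 9.008175
  t = 5.5000: CF_t = 10.000000, DF = 0.891457, PV = 8.914572
  t = 6.0000: CF_t = 10.000000, DF = 0.882194, PV = 8.821942
  t = 6.5000: CF_t = 10.000000, DF = 0.873027, PV = 8.730274
  t = 7.0000: CF_t = 10.000000, DF = 0.863956, PV = 8.639559
  t = 7.5000: CF_t = 10.000000, DF = 0.854979, PV = 8.549786
  t = 8.0000: CF_t = 10.000000, DF = 0.846095, PV = 8.460946
  t = 8.5000: CF_t = 10.000000, DF = 0.837303, PV = 8.373029
  t = 9.0000: CF_t = 10.000000, DF = 0.828603, PV = 8.286026
  t = 9.5000: CF_t = 10.000000, DF = 0.819993, PV = 8.199927
  t = 10.0000: CF_t = 1010.000000, DF = 0.811472, PV = 819.586916
Price P = sum_t PV_t = 991.022485

Answer: Price = 991.0225


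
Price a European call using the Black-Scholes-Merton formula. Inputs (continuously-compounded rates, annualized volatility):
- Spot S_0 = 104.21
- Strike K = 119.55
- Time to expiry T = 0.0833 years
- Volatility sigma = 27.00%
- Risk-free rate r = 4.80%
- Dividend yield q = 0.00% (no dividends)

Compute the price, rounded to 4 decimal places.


d1 = (ln(S/K) + (r - q + 0.5*sigma^2) * T) / (sigma * sqrt(T)) = -1.67198048
d2 = d1 - sigma * sqrt(T) = -1.74990717
exp(-rT) = 0.99600958; exp(-qT) = 1.00000000
C = S_0 * exp(-qT) * N(d1) - K * exp(-rT) * N(d2)
N(d1) = 0.04726409; N(d2) = 0.04006717
C = 104.2100 * 1.00000000 * 0.04726409 - 119.5500 * 0.99600958 * 0.04006717 = 0.1545

Answer: Price = 0.1545


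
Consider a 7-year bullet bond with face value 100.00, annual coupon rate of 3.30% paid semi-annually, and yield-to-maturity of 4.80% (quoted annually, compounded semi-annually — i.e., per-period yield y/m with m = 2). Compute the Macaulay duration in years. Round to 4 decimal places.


Coupon per period c = face * coupon_rate / m = 1.650000
Periods per year m = 2; per-period yield y/m = 0.024000
Number of cashflows N = 14
Cashflows (t years, CF_t, discount factor 1/(1+y/m)^(m*t), PV):
  t = 0.5000: CF_t = 1.650000, DF = 0.976562, PV = 1.611328
  t = 1.0000: CF_t = 1.650000, DF = 0.953674, PV = 1.573563
  t = 1.5000: CF_t = 1.650000, DF = 0.931323, PV = 1.536682
  t = 2.0000: CF_t = 1.650000, DF = 0.909495, PV = 1.500666
  t = 2.5000: CF_t = 1.650000, DF = 0.888178, PV = 1.465494
  t = 3.0000: CF_t = 1.650000, DF = 0.867362, PV = 1.431147
  t = 3.5000: CF_t = 1.650000, DF = 0.847033, PV = 1.397604
  t = 4.0000: CF_t = 1.650000, DF = 0.827181, PV = 1.364848
  t = 4.5000: CF_t = 1.650000, DF = 0.807794, PV = 1.332859
  t = 5.0000: CF_t = 1.650000, DF = 0.788861, PV = 1.301620
  t = 5.5000: CF_t = 1.650000, DF = 0.770372, PV = 1.271114
  t = 6.0000: CF_t = 1.650000, DF = 0.752316, PV = 1.241322
  t = 6.5000: CF_t = 1.650000, DF = 0.734684, PV = 1.212229
  t = 7.0000: CF_t = 101.650000, DF = 0.717465, PV = 72.930298
Price P = sum_t PV_t = 91.170775
Macaulay numerator sum_t t * PV_t:
  t * PV_t at t = 0.5000: 0.805664
  t * PV_t at t = 1.0000: 1.573563
  t * PV_t at t = 1.5000: 2.305023
  t * PV_t at t = 2.0000: 3.001333
  t * PV_t at t = 2.5000: 3.663736
  t * PV_t at t = 3.0000: 4.293441
  t * PV_t at t = 3.5000: 4.891615
  t * PV_t at t = 4.0000: 5.459392
  t * PV_t at t = 4.5000: 5.997867
  t * PV_t at t = 5.0000: 6.508102
  t * PV_t at t = 5.5000: 6.991126
  t * PV_t at t = 6.0000: 7.447932
  t * PV_t at t = 6.5000: 7.879486
  t * PV_t at t = 7.0000: 510.512088
Macaulay duration D = (sum_t t * PV_t) / P = 571.330368 / 91.170775 = 6.266595

Answer: Macaulay duration = 6.2666 years


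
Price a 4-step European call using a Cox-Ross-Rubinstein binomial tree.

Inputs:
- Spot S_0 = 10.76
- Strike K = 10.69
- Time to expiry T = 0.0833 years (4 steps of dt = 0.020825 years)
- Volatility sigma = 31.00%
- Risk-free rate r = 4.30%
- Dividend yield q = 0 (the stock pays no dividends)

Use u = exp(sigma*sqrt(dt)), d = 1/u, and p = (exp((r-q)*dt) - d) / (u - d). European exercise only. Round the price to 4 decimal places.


dt = T/N = 0.020825
u = exp(sigma*sqrt(dt)) = 1.045751; d = 1/u = 0.956250
p = (exp((r-q)*dt) - d) / (u - d) = 0.498828
Discount per step: exp(-r*dt) = 0.999105
Stock lattice S(k, i) with i counting down-moves:
  k=0: S(0,0) = 10.7600
  k=1: S(1,0) = 11.2523; S(1,1) = 10.2893
  k=2: S(2,0) = 11.7671; S(2,1) = 10.7600; S(2,2) = 9.8391
  k=3: S(3,0) = 12.3055; S(3,1) = 11.2523; S(3,2) = 10.2893; S(3,3) = 9.4086
  k=4: S(4,0) = 12.8684; S(4,1) = 11.7671; S(4,2) = 10.7600; S(4,3) = 9.8391; S(4,4) = 8.9970
Terminal payoffs V(N, i) = max(S_T - K, 0):
  V(4,0) = 2.178447; V(4,1) = 1.077093; V(4,2) = 0.070000; V(4,3) = 0.000000; V(4,4) = 0.000000
Backward induction: V(k, i) = exp(-r*dt) * [p * V(k+1, i) + (1-p) * V(k+1, i+1)].
  V(3,0) = exp(-r*dt) * [p*2.178447 + (1-p)*1.077093] = 1.625023
  V(3,1) = exp(-r*dt) * [p*1.077093 + (1-p)*0.070000] = 0.571854
  V(3,2) = exp(-r*dt) * [p*0.070000 + (1-p)*0.000000] = 0.034887
  V(3,3) = exp(-r*dt) * [p*0.000000 + (1-p)*0.000000] = 0.000000
  V(2,0) = exp(-r*dt) * [p*1.625023 + (1-p)*0.571854] = 1.096222
  V(2,1) = exp(-r*dt) * [p*0.571854 + (1-p)*0.034887] = 0.302470
  V(2,2) = exp(-r*dt) * [p*0.034887 + (1-p)*0.000000] = 0.017387
  V(1,0) = exp(-r*dt) * [p*1.096222 + (1-p)*0.302470] = 0.697790
  V(1,1) = exp(-r*dt) * [p*0.302470 + (1-p)*0.017387] = 0.159451
  V(0,0) = exp(-r*dt) * [p*0.697790 + (1-p)*0.159451] = 0.427606

Answer: Price = V(0,0) = 0.4276


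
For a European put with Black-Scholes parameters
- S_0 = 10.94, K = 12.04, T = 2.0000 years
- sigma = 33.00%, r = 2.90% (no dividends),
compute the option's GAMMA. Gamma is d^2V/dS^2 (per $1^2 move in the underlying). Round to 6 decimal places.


d1 = 0.1523308506; d2 = -0.3143596250
phi(d1) = 0.3943403630; exp(-qT) = 1.0000000000; exp(-rT) = 0.9436499474
Gamma = exp(-qT) * phi(d1) / (S * sigma * sqrt(T)) = 1.0000000000 * 0.3943403630 / (10.9400 * 0.3300 * 1.4142135624) = 0.077237

Answer: Gamma = 0.077237


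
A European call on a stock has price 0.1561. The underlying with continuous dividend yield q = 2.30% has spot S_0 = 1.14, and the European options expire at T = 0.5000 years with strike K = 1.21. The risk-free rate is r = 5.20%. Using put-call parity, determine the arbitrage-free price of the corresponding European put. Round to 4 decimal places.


Put-call parity: C - P = S_0 * exp(-qT) - K * exp(-rT).
S_0 * exp(-qT) = 1.1400 * 0.98856587 = 1.12696509
K * exp(-rT) = 1.2100 * 0.97433509 = 1.17894546
P = C - S*exp(-qT) + K*exp(-rT)
P = 0.1561 - 1.12696509 + 1.17894546 = 0.2081

Answer: Put price = 0.2081


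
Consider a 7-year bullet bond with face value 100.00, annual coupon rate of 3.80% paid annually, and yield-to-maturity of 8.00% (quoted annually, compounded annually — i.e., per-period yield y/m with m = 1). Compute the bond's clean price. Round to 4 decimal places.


Answer: Price = 78.1332

Derivation:
Coupon per period c = face * coupon_rate / m = 3.800000
Periods per year m = 1; per-period yield y/m = 0.080000
Number of cashflows N = 7
Cashflows (t years, CF_t, discount factor 1/(1+y/m)^(m*t), PV):
  t = 1.0000: CF_t = 3.800000, DF = 0.925926, PV = 3.518519
  t = 2.0000: CF_t = 3.800000, DF = 0.857339, PV = 3.257888
  t = 3.0000: CF_t = 3.800000, DF = 0.793832, PV = 3.016563
  t = 4.0000: CF_t = 3.800000, DF = 0.735030, PV = 2.793113
  t = 5.0000: CF_t = 3.800000, DF = 0.680583, PV = 2.586216
  t = 6.0000: CF_t = 3.800000, DF = 0.630170, PV = 2.394645
  t = 7.0000: CF_t = 103.800000, DF = 0.583490, PV = 60.566303
Price P = sum_t PV_t = 78.133246


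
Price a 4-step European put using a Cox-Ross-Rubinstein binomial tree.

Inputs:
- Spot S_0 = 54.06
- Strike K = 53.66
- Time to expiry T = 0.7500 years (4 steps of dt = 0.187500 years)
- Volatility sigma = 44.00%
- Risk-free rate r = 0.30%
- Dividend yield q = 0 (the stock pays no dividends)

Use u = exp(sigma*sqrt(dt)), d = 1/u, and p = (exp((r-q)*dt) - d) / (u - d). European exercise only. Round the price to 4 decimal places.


dt = T/N = 0.187500
u = exp(sigma*sqrt(dt)) = 1.209885; d = 1/u = 0.826525
p = (exp((r-q)*dt) - d) / (u - d) = 0.453980
Discount per step: exp(-r*dt) = 0.999438
Stock lattice S(k, i) with i counting down-moves:
  k=0: S(0,0) = 54.0600
  k=1: S(1,0) = 65.4064; S(1,1) = 44.6819
  k=2: S(2,0) = 79.1342; S(2,1) = 54.0600; S(2,2) = 36.9307
  k=3: S(3,0) = 95.7434; S(3,1) = 65.4064; S(3,2) = 44.6819; S(3,3) = 30.5241
  k=4: S(4,0) = 115.8385; S(4,1) = 79.1342; S(4,2) = 54.0600; S(4,3) = 36.9307; S(4,4) = 25.2290
Terminal payoffs V(N, i) = max(K - S_T, 0):
  V(4,0) = 0.000000; V(4,1) = 0.000000; V(4,2) = 0.000000; V(4,3) = 16.729293; V(4,4) = 28.431049
Backward induction: V(k, i) = exp(-r*dt) * [p * V(k+1, i) + (1-p) * V(k+1, i+1)].
  V(3,0) = exp(-r*dt) * [p*0.000000 + (1-p)*0.000000] = 0.000000
  V(3,1) = exp(-r*dt) * [p*0.000000 + (1-p)*0.000000] = 0.000000
  V(3,2) = exp(-r*dt) * [p*0.000000 + (1-p)*16.729293] = 9.129394
  V(3,3) = exp(-r*dt) * [p*16.729293 + (1-p)*28.431049] = 23.105687
  V(2,0) = exp(-r*dt) * [p*0.000000 + (1-p)*0.000000] = 0.000000
  V(2,1) = exp(-r*dt) * [p*0.000000 + (1-p)*9.129394] = 4.982030
  V(2,2) = exp(-r*dt) * [p*9.129394 + (1-p)*23.105687] = 16.751306
  V(1,0) = exp(-r*dt) * [p*0.000000 + (1-p)*4.982030] = 2.718759
  V(1,1) = exp(-r*dt) * [p*4.982030 + (1-p)*16.751306] = 11.401876
  V(0,0) = exp(-r*dt) * [p*2.718759 + (1-p)*11.401876] = 7.455721

Answer: Price = V(0,0) = 7.4557


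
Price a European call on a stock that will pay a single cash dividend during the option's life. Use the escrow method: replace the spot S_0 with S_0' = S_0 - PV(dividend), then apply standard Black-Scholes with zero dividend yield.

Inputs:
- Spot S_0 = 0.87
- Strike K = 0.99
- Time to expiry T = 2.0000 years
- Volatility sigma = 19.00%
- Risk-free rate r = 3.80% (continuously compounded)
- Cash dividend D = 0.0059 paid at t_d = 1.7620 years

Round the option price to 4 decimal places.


Answer: Price = 0.0710

Derivation:
PV(D) = D * exp(-r * t_d) = 0.0059 * 0.93523635 = 0.00551789
S_0' = S_0 - PV(D) = 0.8700 - 0.00551789 = 0.86448211
d1 = (ln(S_0'/K) + (r + sigma^2/2)*T) / (sigma*sqrt(T)) = -0.08736244
d2 = d1 - sigma*sqrt(T) = -0.35606301
exp(-rT) = 0.92681621
N(d1) = 0.46519171; N(d2) = 0.36089669
C = S_0' * N(d1) - K * exp(-rT) * N(d2) = 0.86448211 * 0.46519171 - 0.9900 * 0.92681621 * 0.36089669 = 0.0710


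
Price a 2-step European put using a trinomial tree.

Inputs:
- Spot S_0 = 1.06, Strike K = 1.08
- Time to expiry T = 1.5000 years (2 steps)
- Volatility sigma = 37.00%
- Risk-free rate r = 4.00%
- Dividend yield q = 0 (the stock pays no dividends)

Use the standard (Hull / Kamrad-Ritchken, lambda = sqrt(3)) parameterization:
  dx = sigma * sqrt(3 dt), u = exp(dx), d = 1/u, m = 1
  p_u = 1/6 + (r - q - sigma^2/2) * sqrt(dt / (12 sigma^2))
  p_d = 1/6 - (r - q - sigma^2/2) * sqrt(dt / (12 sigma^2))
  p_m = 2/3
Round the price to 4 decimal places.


Answer: Price = V(0,0) = 0.1432

Derivation:
dt = T/N = 0.750000; dx = sigma*sqrt(3*dt) = 0.555000
u = exp(dx) = 1.741941; d = 1/u = 0.574072
p_u = 0.147444, p_m = 0.666667, p_d = 0.185890
Discount per step: exp(-r*dt) = 0.970446
Stock lattice S(k, j) with j the centered position index:
  k=0: S(0,+0) = 1.0600
  k=1: S(1,-1) = 0.6085; S(1,+0) = 1.0600; S(1,+1) = 1.8465
  k=2: S(2,-2) = 0.3493; S(2,-1) = 0.6085; S(2,+0) = 1.0600; S(2,+1) = 1.8465; S(2,+2) = 3.2164
Terminal payoffs V(N, j) = max(K - S_T, 0):
  V(2,-2) = 0.730668; V(2,-1) = 0.471483; V(2,+0) = 0.020000; V(2,+1) = 0.000000; V(2,+2) = 0.000000
Backward induction: V(k, j) = exp(-r*dt) * [p_u * V(k+1, j+1) + p_m * V(k+1, j) + p_d * V(k+1, j-1)]
  V(1,-1) = exp(-r*dt) * [p_u*0.020000 + p_m*0.471483 + p_d*0.730668] = 0.439704
  V(1,+0) = exp(-r*dt) * [p_u*0.000000 + p_m*0.020000 + p_d*0.471483] = 0.097993
  V(1,+1) = exp(-r*dt) * [p_u*0.000000 + p_m*0.000000 + p_d*0.020000] = 0.003608
  V(0,+0) = exp(-r*dt) * [p_u*0.003608 + p_m*0.097993 + p_d*0.439704] = 0.143235


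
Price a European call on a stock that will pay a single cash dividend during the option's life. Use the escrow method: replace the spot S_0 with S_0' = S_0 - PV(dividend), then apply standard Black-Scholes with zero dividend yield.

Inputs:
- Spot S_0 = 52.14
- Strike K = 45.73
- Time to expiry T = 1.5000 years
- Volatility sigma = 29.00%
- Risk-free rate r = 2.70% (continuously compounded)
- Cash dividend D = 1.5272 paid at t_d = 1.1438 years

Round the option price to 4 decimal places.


Answer: Price = 10.5628

Derivation:
PV(D) = D * exp(-r * t_d) = 1.5272 * 0.96958940 = 1.48075693
S_0' = S_0 - PV(D) = 52.1400 - 1.48075693 = 50.65924307
d1 = (ln(S_0'/K) + (r + sigma^2/2)*T) / (sigma*sqrt(T)) = 0.57983129
d2 = d1 - sigma*sqrt(T) = 0.22465528
exp(-rT) = 0.96030916
N(d1) = 0.71898580; N(d2) = 0.58887627
C = S_0' * N(d1) - K * exp(-rT) * N(d2) = 50.65924307 * 0.71898580 - 45.7300 * 0.96030916 * 0.58887627 = 10.5628


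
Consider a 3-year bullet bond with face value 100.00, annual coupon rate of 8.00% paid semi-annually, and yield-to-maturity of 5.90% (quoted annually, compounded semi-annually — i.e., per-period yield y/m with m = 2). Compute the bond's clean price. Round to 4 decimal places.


Coupon per period c = face * coupon_rate / m = 4.000000
Periods per year m = 2; per-period yield y/m = 0.029500
Number of cashflows N = 6
Cashflows (t years, CF_t, discount factor 1/(1+y/m)^(m*t), PV):
  t = 0.5000: CF_t = 4.000000, DF = 0.971345, PV = 3.885381
  t = 1.0000: CF_t = 4.000000, DF = 0.943512, PV = 3.774047
  t = 1.5000: CF_t = 4.000000, DF = 0.916476, PV = 3.665903
  t = 2.0000: CF_t = 4.000000, DF = 0.890214, PV = 3.560857
  t = 2.5000: CF_t = 4.000000, DF = 0.864706, PV = 3.458822
  t = 3.0000: CF_t = 104.000000, DF = 0.839928, PV = 87.352479
Price P = sum_t PV_t = 105.697489

Answer: Price = 105.6975


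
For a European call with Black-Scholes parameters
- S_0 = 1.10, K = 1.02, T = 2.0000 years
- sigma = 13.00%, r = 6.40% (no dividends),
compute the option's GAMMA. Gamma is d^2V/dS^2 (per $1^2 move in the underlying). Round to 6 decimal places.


d1 = 1.1988590385; d2 = 1.0150112754
phi(d1) = 0.1944519811; exp(-qT) = 1.0000000000; exp(-rT) = 0.8798533791
Gamma = exp(-qT) * phi(d1) / (S * sigma * sqrt(T)) = 1.0000000000 * 0.1944519811 / (1.1000 * 0.1300 * 1.4142135624) = 0.961527

Answer: Gamma = 0.961527


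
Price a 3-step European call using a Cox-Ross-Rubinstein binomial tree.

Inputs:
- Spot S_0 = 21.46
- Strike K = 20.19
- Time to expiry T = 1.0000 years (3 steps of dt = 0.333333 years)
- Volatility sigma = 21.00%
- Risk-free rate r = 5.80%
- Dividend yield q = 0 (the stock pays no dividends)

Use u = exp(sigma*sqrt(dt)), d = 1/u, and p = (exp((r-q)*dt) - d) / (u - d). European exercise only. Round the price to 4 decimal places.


Answer: Price = V(0,0) = 3.2332

Derivation:
dt = T/N = 0.333333
u = exp(sigma*sqrt(dt)) = 1.128900; d = 1/u = 0.885818
p = (exp((r-q)*dt) - d) / (u - d) = 0.550034
Discount per step: exp(-r*dt) = 0.980852
Stock lattice S(k, i) with i counting down-moves:
  k=0: S(0,0) = 21.4600
  k=1: S(1,0) = 24.2262; S(1,1) = 19.0097
  k=2: S(2,0) = 27.3489; S(2,1) = 21.4600; S(2,2) = 16.8391
  k=3: S(3,0) = 30.8742; S(3,1) = 24.2262; S(3,2) = 19.0097; S(3,3) = 14.9164
Terminal payoffs V(N, i) = max(S_T - K, 0):
  V(3,0) = 10.684216; V(3,1) = 4.036190; V(3,2) = 0.000000; V(3,3) = 0.000000
Backward induction: V(k, i) = exp(-r*dt) * [p * V(k+1, i) + (1-p) * V(k+1, i+1)].
  V(2,0) = exp(-r*dt) * [p*10.684216 + (1-p)*4.036190] = 7.545533
  V(2,1) = exp(-r*dt) * [p*4.036190 + (1-p)*0.000000] = 2.177535
  V(2,2) = exp(-r*dt) * [p*0.000000 + (1-p)*0.000000] = 0.000000
  V(1,0) = exp(-r*dt) * [p*7.545533 + (1-p)*2.177535] = 5.031888
  V(1,1) = exp(-r*dt) * [p*2.177535 + (1-p)*0.000000] = 1.174785
  V(0,0) = exp(-r*dt) * [p*5.031888 + (1-p)*1.174785] = 3.233207


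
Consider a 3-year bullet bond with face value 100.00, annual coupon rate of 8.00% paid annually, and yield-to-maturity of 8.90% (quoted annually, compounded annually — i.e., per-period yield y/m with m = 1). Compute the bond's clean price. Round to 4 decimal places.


Answer: Price = 97.7178

Derivation:
Coupon per period c = face * coupon_rate / m = 8.000000
Periods per year m = 1; per-period yield y/m = 0.089000
Number of cashflows N = 3
Cashflows (t years, CF_t, discount factor 1/(1+y/m)^(m*t), PV):
  t = 1.0000: CF_t = 8.000000, DF = 0.918274, PV = 7.346189
  t = 2.0000: CF_t = 8.000000, DF = 0.843226, PV = 6.745812
  t = 3.0000: CF_t = 108.000000, DF = 0.774313, PV = 83.625767
Price P = sum_t PV_t = 97.717768


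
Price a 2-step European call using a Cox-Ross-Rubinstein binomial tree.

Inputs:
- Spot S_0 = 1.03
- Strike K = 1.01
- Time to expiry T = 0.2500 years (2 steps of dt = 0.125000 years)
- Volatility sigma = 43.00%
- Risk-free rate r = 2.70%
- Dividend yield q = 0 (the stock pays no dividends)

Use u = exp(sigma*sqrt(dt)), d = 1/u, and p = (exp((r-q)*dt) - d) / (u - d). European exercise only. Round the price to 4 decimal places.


dt = T/N = 0.125000
u = exp(sigma*sqrt(dt)) = 1.164193; d = 1/u = 0.858964
p = (exp((r-q)*dt) - d) / (u - d) = 0.473142
Discount per step: exp(-r*dt) = 0.996631
Stock lattice S(k, i) with i counting down-moves:
  k=0: S(0,0) = 1.0300
  k=1: S(1,0) = 1.1991; S(1,1) = 0.8847
  k=2: S(2,0) = 1.3960; S(2,1) = 1.0300; S(2,2) = 0.7600
Terminal payoffs V(N, i) = max(S_T - K, 0):
  V(2,0) = 0.386005; V(2,1) = 0.020000; V(2,2) = 0.000000
Backward induction: V(k, i) = exp(-r*dt) * [p * V(k+1, i) + (1-p) * V(k+1, i+1)].
  V(1,0) = exp(-r*dt) * [p*0.386005 + (1-p)*0.020000] = 0.192522
  V(1,1) = exp(-r*dt) * [p*0.020000 + (1-p)*0.000000] = 0.009431
  V(0,0) = exp(-r*dt) * [p*0.192522 + (1-p)*0.009431] = 0.095735

Answer: Price = V(0,0) = 0.0957


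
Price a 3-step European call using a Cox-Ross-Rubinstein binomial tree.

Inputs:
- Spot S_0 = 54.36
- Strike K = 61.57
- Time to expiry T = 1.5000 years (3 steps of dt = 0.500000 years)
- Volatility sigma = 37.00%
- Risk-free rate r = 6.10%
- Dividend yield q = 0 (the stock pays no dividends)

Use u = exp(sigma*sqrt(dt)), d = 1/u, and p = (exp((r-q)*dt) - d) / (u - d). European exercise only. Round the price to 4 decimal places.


Answer: Price = V(0,0) = 9.3711

Derivation:
dt = T/N = 0.500000
u = exp(sigma*sqrt(dt)) = 1.299045; d = 1/u = 0.769796
p = (exp((r-q)*dt) - d) / (u - d) = 0.493480
Discount per step: exp(-r*dt) = 0.969960
Stock lattice S(k, i) with i counting down-moves:
  k=0: S(0,0) = 54.3600
  k=1: S(1,0) = 70.6161; S(1,1) = 41.8461
  k=2: S(2,0) = 91.7335; S(2,1) = 54.3600; S(2,2) = 32.2130
  k=3: S(3,0) = 119.1660; S(3,1) = 70.6161; S(3,2) = 41.8461; S(3,3) = 24.7974
Terminal payoffs V(N, i) = max(S_T - K, 0):
  V(3,0) = 57.595957; V(3,1) = 9.046095; V(3,2) = 0.000000; V(3,3) = 0.000000
Backward induction: V(k, i) = exp(-r*dt) * [p * V(k+1, i) + (1-p) * V(k+1, i+1)].
  V(2,0) = exp(-r*dt) * [p*57.595957 + (1-p)*9.046095] = 32.013034
  V(2,1) = exp(-r*dt) * [p*9.046095 + (1-p)*0.000000] = 4.329967
  V(2,2) = exp(-r*dt) * [p*0.000000 + (1-p)*0.000000] = 0.000000
  V(1,0) = exp(-r*dt) * [p*32.013034 + (1-p)*4.329967] = 17.450561
  V(1,1) = exp(-r*dt) * [p*4.329967 + (1-p)*0.000000] = 2.072564
  V(0,0) = exp(-r*dt) * [p*17.450561 + (1-p)*2.072564] = 9.371075


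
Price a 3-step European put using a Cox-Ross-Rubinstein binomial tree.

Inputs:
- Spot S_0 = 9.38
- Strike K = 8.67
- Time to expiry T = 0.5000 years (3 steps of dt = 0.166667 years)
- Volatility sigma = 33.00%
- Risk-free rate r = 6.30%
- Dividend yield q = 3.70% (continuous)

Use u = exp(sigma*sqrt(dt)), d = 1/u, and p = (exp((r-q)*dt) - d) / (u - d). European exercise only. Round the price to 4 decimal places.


Answer: Price = V(0,0) = 0.5010

Derivation:
dt = T/N = 0.166667
u = exp(sigma*sqrt(dt)) = 1.144219; d = 1/u = 0.873959
p = (exp((r-q)*dt) - d) / (u - d) = 0.482439
Discount per step: exp(-r*dt) = 0.989555
Stock lattice S(k, i) with i counting down-moves:
  k=0: S(0,0) = 9.3800
  k=1: S(1,0) = 10.7328; S(1,1) = 8.1977
  k=2: S(2,0) = 12.2806; S(2,1) = 9.3800; S(2,2) = 7.1645
  k=3: S(3,0) = 14.0517; S(3,1) = 10.7328; S(3,2) = 8.1977; S(3,3) = 6.2615
Terminal payoffs V(N, i) = max(K - S_T, 0):
  V(3,0) = 0.000000; V(3,1) = 0.000000; V(3,2) = 0.472266; V(3,3) = 2.408536
Backward induction: V(k, i) = exp(-r*dt) * [p * V(k+1, i) + (1-p) * V(k+1, i+1)].
  V(2,0) = exp(-r*dt) * [p*0.000000 + (1-p)*0.000000] = 0.000000
  V(2,1) = exp(-r*dt) * [p*0.000000 + (1-p)*0.472266] = 0.241873
  V(2,2) = exp(-r*dt) * [p*0.472266 + (1-p)*2.408536] = 1.459003
  V(1,0) = exp(-r*dt) * [p*0.000000 + (1-p)*0.241873] = 0.123877
  V(1,1) = exp(-r*dt) * [p*0.241873 + (1-p)*1.459003] = 0.862706
  V(0,0) = exp(-r*dt) * [p*0.123877 + (1-p)*0.862706] = 0.500978


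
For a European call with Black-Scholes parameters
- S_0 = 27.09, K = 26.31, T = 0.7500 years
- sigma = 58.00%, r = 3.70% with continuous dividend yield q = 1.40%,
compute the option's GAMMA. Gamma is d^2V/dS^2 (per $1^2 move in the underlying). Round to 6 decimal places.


d1 = 0.3436539332; d2 = -0.1586408010
phi(d1) = 0.3760671556; exp(-qT) = 0.9895549326; exp(-rT) = 0.9726314943
Gamma = exp(-qT) * phi(d1) / (S * sigma * sqrt(T)) = 0.9895549326 * 0.3760671556 / (27.0900 * 0.5800 * 0.8660254038) = 0.027349

Answer: Gamma = 0.027349


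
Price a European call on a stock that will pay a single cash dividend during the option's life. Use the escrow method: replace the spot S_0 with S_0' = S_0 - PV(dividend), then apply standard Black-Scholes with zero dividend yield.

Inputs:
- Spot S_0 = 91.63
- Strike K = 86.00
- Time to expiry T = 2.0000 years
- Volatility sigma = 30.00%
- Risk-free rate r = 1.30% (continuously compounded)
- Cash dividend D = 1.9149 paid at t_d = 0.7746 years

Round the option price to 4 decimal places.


Answer: Price = 17.7333

Derivation:
PV(D) = D * exp(-r * t_d) = 1.9149 * 0.98998073 = 1.89571410
S_0' = S_0 - PV(D) = 91.6300 - 1.89571410 = 89.73428590
d1 = (ln(S_0'/K) + (r + sigma^2/2)*T) / (sigma*sqrt(T)) = 0.37360135
d2 = d1 - sigma*sqrt(T) = -0.05066272
exp(-rT) = 0.97433509
N(d1) = 0.64564953; N(d2) = 0.47979714
C = S_0' * N(d1) - K * exp(-rT) * N(d2) = 89.73428590 * 0.64564953 - 86.0000 * 0.97433509 * 0.47979714 = 17.7333


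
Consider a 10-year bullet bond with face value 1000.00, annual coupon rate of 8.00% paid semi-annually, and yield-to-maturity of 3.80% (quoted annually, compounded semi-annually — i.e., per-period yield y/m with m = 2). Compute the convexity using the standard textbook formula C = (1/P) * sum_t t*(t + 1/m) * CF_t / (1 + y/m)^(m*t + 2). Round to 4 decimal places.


Answer: Convexity = 68.1115

Derivation:
Coupon per period c = face * coupon_rate / m = 40.000000
Periods per year m = 2; per-period yield y/m = 0.019000
Number of cashflows N = 20
Cashflows (t years, CF_t, discount factor 1/(1+y/m)^(m*t), PV):
  t = 0.5000: CF_t = 40.000000, DF = 0.981354, PV = 39.254171
  t = 1.0000: CF_t = 40.000000, DF = 0.963056, PV = 38.522248
  t = 1.5000: CF_t = 40.000000, DF = 0.945099, PV = 37.803973
  t = 2.0000: CF_t = 40.000000, DF = 0.927477, PV = 37.099090
  t = 2.5000: CF_t = 40.000000, DF = 0.910184, PV = 36.407350
  t = 3.0000: CF_t = 40.000000, DF = 0.893213, PV = 35.728509
  t = 3.5000: CF_t = 40.000000, DF = 0.876558, PV = 35.062324
  t = 4.0000: CF_t = 40.000000, DF = 0.860214, PV = 34.408562
  t = 4.5000: CF_t = 40.000000, DF = 0.844175, PV = 33.766989
  t = 5.0000: CF_t = 40.000000, DF = 0.828434, PV = 33.137379
  t = 5.5000: CF_t = 40.000000, DF = 0.812988, PV = 32.519508
  t = 6.0000: CF_t = 40.000000, DF = 0.797829, PV = 31.913158
  t = 6.5000: CF_t = 40.000000, DF = 0.782953, PV = 31.318114
  t = 7.0000: CF_t = 40.000000, DF = 0.768354, PV = 30.734165
  t = 7.5000: CF_t = 40.000000, DF = 0.754028, PV = 30.161104
  t = 8.0000: CF_t = 40.000000, DF = 0.739968, PV = 29.598728
  t = 8.5000: CF_t = 40.000000, DF = 0.726171, PV = 29.046838
  t = 9.0000: CF_t = 40.000000, DF = 0.712631, PV = 28.505239
  t = 9.5000: CF_t = 40.000000, DF = 0.699343, PV = 27.973737
  t = 10.0000: CF_t = 1040.000000, DF = 0.686304, PV = 713.755814
Price P = sum_t PV_t = 1346.716999
Convexity numerator sum_t t*(t + 1/m) * CF_t / (1+y/m)^(m*t + 2):
  t = 0.5000: term = 18.901986
  t = 1.0000: term = 55.648635
  t = 1.5000: term = 109.222051
  t = 2.0000: term = 178.642543
  t = 2.5000: term = 262.967433
  t = 3.0000: term = 361.289898
  t = 3.5000: term = 472.737845
  t = 4.0000: term = 596.472817
  t = 4.5000: term = 731.688932
  t = 5.0000: term = 877.611847
  t = 5.5000: term = 1033.497759
  t = 6.0000: term = 1198.632426
  t = 6.5000: term = 1372.330223
  t = 7.0000: term = 1553.933218
  t = 7.5000: term = 1742.810283
  t = 8.0000: term = 1938.356219
  t = 8.5000: term = 2139.990919
  t = 9.0000: term = 2347.158544
  t = 9.5000: term = 2559.326730
  t = 10.0000: term = 72175.631135
Convexity = (1/P) * sum = 91726.851439 / 1346.716999 = 68.111453


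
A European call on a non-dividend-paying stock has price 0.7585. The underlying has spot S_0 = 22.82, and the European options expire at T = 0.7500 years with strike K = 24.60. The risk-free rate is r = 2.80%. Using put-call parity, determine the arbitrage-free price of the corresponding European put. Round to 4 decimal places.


Put-call parity: C - P = S_0 * exp(-qT) - K * exp(-rT).
S_0 * exp(-qT) = 22.8200 * 1.00000000 = 22.82000000
K * exp(-rT) = 24.6000 * 0.97921896 = 24.08878653
P = C - S*exp(-qT) + K*exp(-rT)
P = 0.7585 - 22.82000000 + 24.08878653 = 2.0273

Answer: Put price = 2.0273


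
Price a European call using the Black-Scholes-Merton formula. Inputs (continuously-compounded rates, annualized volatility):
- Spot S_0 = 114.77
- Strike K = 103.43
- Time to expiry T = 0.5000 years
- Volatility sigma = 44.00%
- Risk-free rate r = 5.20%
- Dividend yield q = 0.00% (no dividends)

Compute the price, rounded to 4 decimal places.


d1 = (ln(S/K) + (r - q + 0.5*sigma^2) * T) / (sigma * sqrt(T)) = 0.57351204
d2 = d1 - sigma * sqrt(T) = 0.26238505
exp(-rT) = 0.97433509; exp(-qT) = 1.00000000
C = S_0 * exp(-qT) * N(d1) - K * exp(-rT) * N(d2)
N(d1) = 0.71685097; N(d2) = 0.60348770
C = 114.7700 * 1.00000000 * 0.71685097 - 103.4300 * 0.97433509 * 0.60348770 = 21.4562

Answer: Price = 21.4562


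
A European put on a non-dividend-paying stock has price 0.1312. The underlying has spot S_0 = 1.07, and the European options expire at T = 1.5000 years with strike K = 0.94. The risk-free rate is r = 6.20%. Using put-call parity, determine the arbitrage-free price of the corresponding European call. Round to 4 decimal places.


Answer: Call price = 0.3447

Derivation:
Put-call parity: C - P = S_0 * exp(-qT) - K * exp(-rT).
S_0 * exp(-qT) = 1.0700 * 1.00000000 = 1.07000000
K * exp(-rT) = 0.9400 * 0.91119350 = 0.85652189
C = P + S*exp(-qT) - K*exp(-rT)
C = 0.1312 + 1.07000000 - 0.85652189 = 0.3447


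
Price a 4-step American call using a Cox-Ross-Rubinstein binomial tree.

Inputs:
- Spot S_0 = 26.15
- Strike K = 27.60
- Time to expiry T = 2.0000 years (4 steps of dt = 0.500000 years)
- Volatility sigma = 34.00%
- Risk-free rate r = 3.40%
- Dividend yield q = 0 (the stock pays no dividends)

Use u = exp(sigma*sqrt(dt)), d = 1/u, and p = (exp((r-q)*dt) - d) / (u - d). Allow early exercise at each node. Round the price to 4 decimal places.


dt = T/N = 0.500000
u = exp(sigma*sqrt(dt)) = 1.271778; d = 1/u = 0.786300
p = (exp((r-q)*dt) - d) / (u - d) = 0.475500
Discount per step: exp(-r*dt) = 0.983144
Stock lattice S(k, i) with i counting down-moves:
  k=0: S(0,0) = 26.1500
  k=1: S(1,0) = 33.2570; S(1,1) = 20.5618
  k=2: S(2,0) = 42.2955; S(2,1) = 26.1500; S(2,2) = 16.1677
  k=3: S(3,0) = 53.7906; S(3,1) = 33.2570; S(3,2) = 20.5618; S(3,3) = 12.7127
  k=4: S(4,0) = 68.4097; S(4,1) = 42.2955; S(4,2) = 26.1500; S(4,3) = 16.1677; S(4,4) = 9.9960
Terminal payoffs V(N, i) = max(S_T - K, 0):
  V(4,0) = 40.809685; V(4,1) = 14.695547; V(4,2) = 0.000000; V(4,3) = 0.000000; V(4,4) = 0.000000
Backward induction: V(k, i) = exp(-r*dt) * [p * V(k+1, i) + (1-p) * V(k+1, i+1)]; then take max(V_cont, immediate exercise) for American.
  V(3,0) = exp(-r*dt) * [p*40.809685 + (1-p)*14.695547] = 26.655801; exercise = 26.190566; V(3,0) = max -> 26.655801
  V(3,1) = exp(-r*dt) * [p*14.695547 + (1-p)*0.000000] = 6.869947; exercise = 5.657007; V(3,1) = max -> 6.869947
  V(3,2) = exp(-r*dt) * [p*0.000000 + (1-p)*0.000000] = 0.000000; exercise = 0.000000; V(3,2) = max -> 0.000000
  V(3,3) = exp(-r*dt) * [p*0.000000 + (1-p)*0.000000] = 0.000000; exercise = 0.000000; V(3,3) = max -> 0.000000
  V(2,0) = exp(-r*dt) * [p*26.655801 + (1-p)*6.869947] = 16.003734; exercise = 14.695547; V(2,0) = max -> 16.003734
  V(2,1) = exp(-r*dt) * [p*6.869947 + (1-p)*0.000000] = 3.211597; exercise = 0.000000; V(2,1) = max -> 3.211597
  V(2,2) = exp(-r*dt) * [p*0.000000 + (1-p)*0.000000] = 0.000000; exercise = 0.000000; V(2,2) = max -> 0.000000
  V(1,0) = exp(-r*dt) * [p*16.003734 + (1-p)*3.211597] = 9.137593; exercise = 5.657007; V(1,0) = max -> 9.137593
  V(1,1) = exp(-r*dt) * [p*3.211597 + (1-p)*0.000000] = 1.501373; exercise = 0.000000; V(1,1) = max -> 1.501373
  V(0,0) = exp(-r*dt) * [p*9.137593 + (1-p)*1.501373] = 5.045883; exercise = 0.000000; V(0,0) = max -> 5.045883

Answer: Price = V(0,0) = 5.0459


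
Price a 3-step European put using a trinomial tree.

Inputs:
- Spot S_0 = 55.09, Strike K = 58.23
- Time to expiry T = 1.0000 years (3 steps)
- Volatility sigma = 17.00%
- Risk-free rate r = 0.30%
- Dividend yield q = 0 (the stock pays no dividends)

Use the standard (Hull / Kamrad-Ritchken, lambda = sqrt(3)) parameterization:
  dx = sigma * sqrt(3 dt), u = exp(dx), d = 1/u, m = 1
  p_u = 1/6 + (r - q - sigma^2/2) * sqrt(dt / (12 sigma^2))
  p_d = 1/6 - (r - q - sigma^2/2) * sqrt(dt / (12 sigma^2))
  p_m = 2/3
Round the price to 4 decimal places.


dt = T/N = 0.333333; dx = sigma*sqrt(3*dt) = 0.170000
u = exp(dx) = 1.185305; d = 1/u = 0.843665
p_u = 0.155441, p_m = 0.666667, p_d = 0.177892
Discount per step: exp(-r*dt) = 0.999000
Stock lattice S(k, j) with j the centered position index:
  k=0: S(0,+0) = 55.0900
  k=1: S(1,-1) = 46.4775; S(1,+0) = 55.0900; S(1,+1) = 65.2984
  k=2: S(2,-2) = 39.2114; S(2,-1) = 46.4775; S(2,+0) = 55.0900; S(2,+1) = 65.2984; S(2,+2) = 77.3986
  k=3: S(3,-3) = 33.0813; S(3,-2) = 39.2114; S(3,-1) = 46.4775; S(3,+0) = 55.0900; S(3,+1) = 65.2984; S(3,+2) = 77.3986; S(3,+3) = 91.7409
Terminal payoffs V(N, j) = max(K - S_T, 0):
  V(3,-3) = 25.148699; V(3,-2) = 19.018573; V(3,-1) = 11.752505; V(3,+0) = 3.140000; V(3,+1) = 0.000000; V(3,+2) = 0.000000; V(3,+3) = 0.000000
Backward induction: V(k, j) = exp(-r*dt) * [p_u * V(k+1, j+1) + p_m * V(k+1, j) + p_d * V(k+1, j-1)]
  V(2,-2) = exp(-r*dt) * [p_u*11.752505 + p_m*19.018573 + p_d*25.148699] = 18.960658
  V(2,-1) = exp(-r*dt) * [p_u*3.140000 + p_m*11.752505 + p_d*19.018573] = 11.694643
  V(2,+0) = exp(-r*dt) * [p_u*0.000000 + p_m*3.140000 + p_d*11.752505] = 4.179830
  V(2,+1) = exp(-r*dt) * [p_u*0.000000 + p_m*0.000000 + p_d*3.140000] = 0.558023
  V(2,+2) = exp(-r*dt) * [p_u*0.000000 + p_m*0.000000 + p_d*0.000000] = 0.000000
  V(1,-1) = exp(-r*dt) * [p_u*4.179830 + p_m*11.694643 + p_d*18.960658] = 11.807286
  V(1,+0) = exp(-r*dt) * [p_u*0.558023 + p_m*4.179830 + p_d*11.694643] = 4.948727
  V(1,+1) = exp(-r*dt) * [p_u*0.000000 + p_m*0.558023 + p_d*4.179830] = 1.114459
  V(0,+0) = exp(-r*dt) * [p_u*1.114459 + p_m*4.948727 + p_d*11.807286] = 5.567238

Answer: Price = V(0,0) = 5.5672


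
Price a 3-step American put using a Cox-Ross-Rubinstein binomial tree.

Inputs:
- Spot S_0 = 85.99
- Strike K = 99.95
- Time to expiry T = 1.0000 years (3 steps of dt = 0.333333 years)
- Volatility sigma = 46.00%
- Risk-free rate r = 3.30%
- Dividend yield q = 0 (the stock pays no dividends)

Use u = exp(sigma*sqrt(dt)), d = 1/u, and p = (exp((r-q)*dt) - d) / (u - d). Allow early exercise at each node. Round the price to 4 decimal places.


dt = T/N = 0.333333
u = exp(sigma*sqrt(dt)) = 1.304189; d = 1/u = 0.766760
p = (exp((r-q)*dt) - d) / (u - d) = 0.454573
Discount per step: exp(-r*dt) = 0.989060
Stock lattice S(k, i) with i counting down-moves:
  k=0: S(0,0) = 85.9900
  k=1: S(1,0) = 112.1472; S(1,1) = 65.9337
  k=2: S(2,0) = 146.2611; S(2,1) = 85.9900; S(2,2) = 50.5553
  k=3: S(3,0) = 190.7520; S(3,1) = 112.1472; S(3,2) = 65.9337; S(3,3) = 38.7638
Terminal payoffs V(N, i) = max(K - S_T, 0):
  V(3,0) = 0.000000; V(3,1) = 0.000000; V(3,2) = 34.016287; V(3,3) = 61.186168
Backward induction: V(k, i) = exp(-r*dt) * [p * V(k+1, i) + (1-p) * V(k+1, i+1)]; then take max(V_cont, immediate exercise) for American.
  V(2,0) = exp(-r*dt) * [p*0.000000 + (1-p)*0.000000] = 0.000000; exercise = 0.000000; V(2,0) = max -> 0.000000
  V(2,1) = exp(-r*dt) * [p*0.000000 + (1-p)*34.016287] = 18.350430; exercise = 13.960000; V(2,1) = max -> 18.350430
  V(2,2) = exp(-r*dt) * [p*34.016287 + (1-p)*61.186168] = 48.301226; exercise = 49.394651; V(2,2) = max -> 49.394651
  V(1,0) = exp(-r*dt) * [p*0.000000 + (1-p)*18.350430] = 9.899325; exercise = 0.000000; V(1,0) = max -> 9.899325
  V(1,1) = exp(-r*dt) * [p*18.350430 + (1-p)*49.394651] = 34.896800; exercise = 34.016287; V(1,1) = max -> 34.896800
  V(0,0) = exp(-r*dt) * [p*9.899325 + (1-p)*34.896800] = 23.276170; exercise = 13.960000; V(0,0) = max -> 23.276170

Answer: Price = V(0,0) = 23.2762


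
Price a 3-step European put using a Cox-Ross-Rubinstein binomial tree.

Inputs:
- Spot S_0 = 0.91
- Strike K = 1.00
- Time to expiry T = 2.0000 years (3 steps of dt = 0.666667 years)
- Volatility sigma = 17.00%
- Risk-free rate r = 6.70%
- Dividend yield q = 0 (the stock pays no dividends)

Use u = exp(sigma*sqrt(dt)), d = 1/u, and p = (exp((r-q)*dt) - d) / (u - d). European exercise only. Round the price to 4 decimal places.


Answer: Price = V(0,0) = 0.0650

Derivation:
dt = T/N = 0.666667
u = exp(sigma*sqrt(dt)) = 1.148899; d = 1/u = 0.870398
p = (exp((r-q)*dt) - d) / (u - d) = 0.629373
Discount per step: exp(-r*dt) = 0.956316
Stock lattice S(k, i) with i counting down-moves:
  k=0: S(0,0) = 0.9100
  k=1: S(1,0) = 1.0455; S(1,1) = 0.7921
  k=2: S(2,0) = 1.2012; S(2,1) = 0.9100; S(2,2) = 0.6894
  k=3: S(3,0) = 1.3800; S(3,1) = 1.0455; S(3,2) = 0.7921; S(3,3) = 0.6001
Terminal payoffs V(N, i) = max(K - S_T, 0):
  V(3,0) = 0.000000; V(3,1) = 0.000000; V(3,2) = 0.207938; V(3,3) = 0.399939
Backward induction: V(k, i) = exp(-r*dt) * [p * V(k+1, i) + (1-p) * V(k+1, i+1)].
  V(2,0) = exp(-r*dt) * [p*0.000000 + (1-p)*0.000000] = 0.000000
  V(2,1) = exp(-r*dt) * [p*0.000000 + (1-p)*0.207938] = 0.073701
  V(2,2) = exp(-r*dt) * [p*0.207938 + (1-p)*0.399939] = 0.266906
  V(1,0) = exp(-r*dt) * [p*0.000000 + (1-p)*0.073701] = 0.026122
  V(1,1) = exp(-r*dt) * [p*0.073701 + (1-p)*0.266906] = 0.138960
  V(0,0) = exp(-r*dt) * [p*0.026122 + (1-p)*0.138960] = 0.064975


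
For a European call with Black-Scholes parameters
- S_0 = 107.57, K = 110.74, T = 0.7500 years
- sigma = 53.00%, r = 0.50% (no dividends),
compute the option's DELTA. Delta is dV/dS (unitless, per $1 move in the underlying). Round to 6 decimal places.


Answer: Delta = 0.569221

Derivation:
d1 = 0.1743906903; d2 = -0.2846027737
phi(d1) = 0.3929218312; exp(-qT) = 1.0000000000; exp(-rT) = 0.9962570225
N(d1) = 0.5692207849
Delta = exp(-qT) * N(d1) = 1.0000000000 * 0.5692207849 = 0.569221
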